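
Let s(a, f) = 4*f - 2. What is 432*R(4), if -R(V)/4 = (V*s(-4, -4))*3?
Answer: 373248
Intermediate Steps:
s(a, f) = -2 + 4*f
R(V) = 216*V (R(V) = -4*V*(-2 + 4*(-4))*3 = -4*V*(-2 - 16)*3 = -4*V*(-18)*3 = -4*(-18*V)*3 = -(-216)*V = 216*V)
432*R(4) = 432*(216*4) = 432*864 = 373248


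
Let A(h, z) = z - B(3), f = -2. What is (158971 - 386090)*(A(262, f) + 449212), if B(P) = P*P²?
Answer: -102017993777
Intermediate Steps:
B(P) = P³
A(h, z) = -27 + z (A(h, z) = z - 1*3³ = z - 1*27 = z - 27 = -27 + z)
(158971 - 386090)*(A(262, f) + 449212) = (158971 - 386090)*((-27 - 2) + 449212) = -227119*(-29 + 449212) = -227119*449183 = -102017993777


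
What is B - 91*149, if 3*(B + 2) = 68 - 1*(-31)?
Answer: -13528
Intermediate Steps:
B = 31 (B = -2 + (68 - 1*(-31))/3 = -2 + (68 + 31)/3 = -2 + (⅓)*99 = -2 + 33 = 31)
B - 91*149 = 31 - 91*149 = 31 - 13559 = -13528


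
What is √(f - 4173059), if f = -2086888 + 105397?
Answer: 5*I*√246182 ≈ 2480.8*I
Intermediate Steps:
f = -1981491
√(f - 4173059) = √(-1981491 - 4173059) = √(-6154550) = 5*I*√246182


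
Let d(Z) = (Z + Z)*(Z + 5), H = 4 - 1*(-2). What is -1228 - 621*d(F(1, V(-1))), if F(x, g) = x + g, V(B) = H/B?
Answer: -1228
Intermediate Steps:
H = 6 (H = 4 + 2 = 6)
V(B) = 6/B
F(x, g) = g + x
d(Z) = 2*Z*(5 + Z) (d(Z) = (2*Z)*(5 + Z) = 2*Z*(5 + Z))
-1228 - 621*d(F(1, V(-1))) = -1228 - 1242*(6/(-1) + 1)*(5 + (6/(-1) + 1)) = -1228 - 1242*(6*(-1) + 1)*(5 + (6*(-1) + 1)) = -1228 - 1242*(-6 + 1)*(5 + (-6 + 1)) = -1228 - 1242*(-5)*(5 - 5) = -1228 - 1242*(-5)*0 = -1228 - 621*0 = -1228 + 0 = -1228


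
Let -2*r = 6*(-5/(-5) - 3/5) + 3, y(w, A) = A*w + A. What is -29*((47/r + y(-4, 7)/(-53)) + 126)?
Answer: -4522927/1431 ≈ -3160.7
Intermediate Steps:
y(w, A) = A + A*w
r = -27/10 (r = -(6*(-5/(-5) - 3/5) + 3)/2 = -(6*(-5*(-⅕) - 3*⅕) + 3)/2 = -(6*(1 - ⅗) + 3)/2 = -(6*(⅖) + 3)/2 = -(12/5 + 3)/2 = -½*27/5 = -27/10 ≈ -2.7000)
-29*((47/r + y(-4, 7)/(-53)) + 126) = -29*((47/(-27/10) + (7*(1 - 4))/(-53)) + 126) = -29*((47*(-10/27) + (7*(-3))*(-1/53)) + 126) = -29*((-470/27 - 21*(-1/53)) + 126) = -29*((-470/27 + 21/53) + 126) = -29*(-24343/1431 + 126) = -29*155963/1431 = -4522927/1431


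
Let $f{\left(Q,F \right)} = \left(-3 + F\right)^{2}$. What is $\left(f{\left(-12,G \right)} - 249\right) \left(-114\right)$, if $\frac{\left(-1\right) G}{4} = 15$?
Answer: $-424080$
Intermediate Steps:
$G = -60$ ($G = \left(-4\right) 15 = -60$)
$\left(f{\left(-12,G \right)} - 249\right) \left(-114\right) = \left(\left(-3 - 60\right)^{2} - 249\right) \left(-114\right) = \left(\left(-63\right)^{2} - 249\right) \left(-114\right) = \left(3969 - 249\right) \left(-114\right) = 3720 \left(-114\right) = -424080$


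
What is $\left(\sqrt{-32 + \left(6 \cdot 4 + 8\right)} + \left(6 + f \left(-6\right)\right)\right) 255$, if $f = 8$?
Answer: $-10710$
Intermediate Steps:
$\left(\sqrt{-32 + \left(6 \cdot 4 + 8\right)} + \left(6 + f \left(-6\right)\right)\right) 255 = \left(\sqrt{-32 + \left(6 \cdot 4 + 8\right)} + \left(6 + 8 \left(-6\right)\right)\right) 255 = \left(\sqrt{-32 + \left(24 + 8\right)} + \left(6 - 48\right)\right) 255 = \left(\sqrt{-32 + 32} - 42\right) 255 = \left(\sqrt{0} - 42\right) 255 = \left(0 - 42\right) 255 = \left(-42\right) 255 = -10710$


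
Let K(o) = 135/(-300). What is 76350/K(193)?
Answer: -509000/3 ≈ -1.6967e+5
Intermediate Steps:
K(o) = -9/20 (K(o) = 135*(-1/300) = -9/20)
76350/K(193) = 76350/(-9/20) = 76350*(-20/9) = -509000/3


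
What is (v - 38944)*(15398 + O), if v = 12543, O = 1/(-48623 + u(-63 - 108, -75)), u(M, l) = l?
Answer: -19796837451003/48698 ≈ -4.0652e+8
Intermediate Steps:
O = -1/48698 (O = 1/(-48623 - 75) = 1/(-48698) = -1/48698 ≈ -2.0535e-5)
(v - 38944)*(15398 + O) = (12543 - 38944)*(15398 - 1/48698) = -26401*749851803/48698 = -19796837451003/48698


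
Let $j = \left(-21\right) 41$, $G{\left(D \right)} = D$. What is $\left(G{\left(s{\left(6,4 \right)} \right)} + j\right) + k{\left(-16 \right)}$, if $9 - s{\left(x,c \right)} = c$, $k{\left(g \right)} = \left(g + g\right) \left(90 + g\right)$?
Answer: $-3224$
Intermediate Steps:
$k{\left(g \right)} = 2 g \left(90 + g\right)$
$s{\left(x,c \right)} = 9 - c$
$j = -861$
$\left(G{\left(s{\left(6,4 \right)} \right)} + j\right) + k{\left(-16 \right)} = \left(\left(9 - 4\right) - 861\right) + 2 \left(-16\right) \left(90 - 16\right) = \left(\left(9 - 4\right) - 861\right) + 2 \left(-16\right) 74 = \left(5 - 861\right) - 2368 = -856 - 2368 = -3224$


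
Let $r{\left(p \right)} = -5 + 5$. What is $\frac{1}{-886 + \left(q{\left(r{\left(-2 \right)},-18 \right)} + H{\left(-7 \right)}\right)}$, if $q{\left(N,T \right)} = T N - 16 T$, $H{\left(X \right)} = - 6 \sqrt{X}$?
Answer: $\frac{i}{2 \left(- 299 i + 3 \sqrt{7}\right)} \approx -0.0016711 + 4.436 \cdot 10^{-5} i$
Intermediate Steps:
$r{\left(p \right)} = 0$
$q{\left(N,T \right)} = - 16 T + N T$ ($q{\left(N,T \right)} = N T - 16 T = - 16 T + N T$)
$\frac{1}{-886 + \left(q{\left(r{\left(-2 \right)},-18 \right)} + H{\left(-7 \right)}\right)} = \frac{1}{-886 - \left(18 \left(-16 + 0\right) + 6 i \sqrt{7}\right)} = \frac{1}{-886 - \left(-288 + 6 i \sqrt{7}\right)} = \frac{1}{-886 + \left(288 - 6 i \sqrt{7}\right)} = \frac{1}{-598 - 6 i \sqrt{7}}$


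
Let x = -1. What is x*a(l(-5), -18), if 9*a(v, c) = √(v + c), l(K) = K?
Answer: -I*√23/9 ≈ -0.53287*I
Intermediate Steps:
a(v, c) = √(c + v)/9 (a(v, c) = √(v + c)/9 = √(c + v)/9)
x*a(l(-5), -18) = -√(-18 - 5)/9 = -√(-23)/9 = -I*√23/9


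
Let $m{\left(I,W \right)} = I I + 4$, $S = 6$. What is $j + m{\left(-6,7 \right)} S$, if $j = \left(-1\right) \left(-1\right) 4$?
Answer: $244$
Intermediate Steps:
$j = 4$ ($j = 1 \cdot 4 = 4$)
$m{\left(I,W \right)} = 4 + I^{2}$ ($m{\left(I,W \right)} = I^{2} + 4 = 4 + I^{2}$)
$j + m{\left(-6,7 \right)} S = 4 + \left(4 + \left(-6\right)^{2}\right) 6 = 4 + \left(4 + 36\right) 6 = 4 + 40 \cdot 6 = 4 + 240 = 244$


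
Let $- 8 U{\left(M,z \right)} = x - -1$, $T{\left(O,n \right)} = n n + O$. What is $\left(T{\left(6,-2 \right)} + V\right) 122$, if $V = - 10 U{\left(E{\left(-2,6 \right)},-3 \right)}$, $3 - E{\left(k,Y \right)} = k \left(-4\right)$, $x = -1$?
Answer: $1220$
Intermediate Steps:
$T{\left(O,n \right)} = O + n^{2}$ ($T{\left(O,n \right)} = n^{2} + O = O + n^{2}$)
$E{\left(k,Y \right)} = 3 + 4 k$ ($E{\left(k,Y \right)} = 3 - k \left(-4\right) = 3 - - 4 k = 3 + 4 k$)
$U{\left(M,z \right)} = 0$ ($U{\left(M,z \right)} = - \frac{-1 - -1}{8} = - \frac{-1 + 1}{8} = \left(- \frac{1}{8}\right) 0 = 0$)
$V = 0$ ($V = \left(-10\right) 0 = 0$)
$\left(T{\left(6,-2 \right)} + V\right) 122 = \left(\left(6 + \left(-2\right)^{2}\right) + 0\right) 122 = \left(\left(6 + 4\right) + 0\right) 122 = \left(10 + 0\right) 122 = 10 \cdot 122 = 1220$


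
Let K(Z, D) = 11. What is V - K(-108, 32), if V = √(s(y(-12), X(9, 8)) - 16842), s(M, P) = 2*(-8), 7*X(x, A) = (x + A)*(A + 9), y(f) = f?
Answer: -11 + I*√16858 ≈ -11.0 + 129.84*I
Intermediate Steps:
X(x, A) = (9 + A)*(A + x)/7 (X(x, A) = ((x + A)*(A + 9))/7 = ((A + x)*(9 + A))/7 = ((9 + A)*(A + x))/7 = (9 + A)*(A + x)/7)
s(M, P) = -16
V = I*√16858 (V = √(-16 - 16842) = √(-16858) = I*√16858 ≈ 129.84*I)
V - K(-108, 32) = I*√16858 - 1*11 = I*√16858 - 11 = -11 + I*√16858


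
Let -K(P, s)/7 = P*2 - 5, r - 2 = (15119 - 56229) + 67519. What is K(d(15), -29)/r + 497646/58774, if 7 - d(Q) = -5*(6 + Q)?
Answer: 932373426/110877151 ≈ 8.4091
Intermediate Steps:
r = 26411 (r = 2 + ((15119 - 56229) + 67519) = 2 + (-41110 + 67519) = 2 + 26409 = 26411)
d(Q) = 37 + 5*Q (d(Q) = 7 - (-5)*(6 + Q) = 7 - (-30 - 5*Q) = 7 + (30 + 5*Q) = 37 + 5*Q)
K(P, s) = 35 - 14*P (K(P, s) = -7*(P*2 - 5) = -7*(2*P - 5) = -7*(-5 + 2*P) = 35 - 14*P)
K(d(15), -29)/r + 497646/58774 = (35 - 14*(37 + 5*15))/26411 + 497646/58774 = (35 - 14*(37 + 75))*(1/26411) + 497646*(1/58774) = (35 - 14*112)*(1/26411) + 248823/29387 = (35 - 1568)*(1/26411) + 248823/29387 = -1533*1/26411 + 248823/29387 = -219/3773 + 248823/29387 = 932373426/110877151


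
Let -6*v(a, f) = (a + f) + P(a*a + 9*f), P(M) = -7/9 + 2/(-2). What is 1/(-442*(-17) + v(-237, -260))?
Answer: 54/410245 ≈ 0.00013163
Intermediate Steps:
P(M) = -16/9 (P(M) = -7*1/9 + 2*(-1/2) = -7/9 - 1 = -16/9)
v(a, f) = 8/27 - a/6 - f/6 (v(a, f) = -((a + f) - 16/9)/6 = -(-16/9 + a + f)/6 = 8/27 - a/6 - f/6)
1/(-442*(-17) + v(-237, -260)) = 1/(-442*(-17) + (8/27 - 1/6*(-237) - 1/6*(-260))) = 1/(7514 + (8/27 + 79/2 + 130/3)) = 1/(7514 + 4489/54) = 1/(410245/54) = 54/410245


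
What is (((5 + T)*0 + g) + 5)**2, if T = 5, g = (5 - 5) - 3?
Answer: 4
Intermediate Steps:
g = -3 (g = 0 - 3 = -3)
(((5 + T)*0 + g) + 5)**2 = (((5 + 5)*0 - 3) + 5)**2 = ((10*0 - 3) + 5)**2 = ((0 - 3) + 5)**2 = (-3 + 5)**2 = 2**2 = 4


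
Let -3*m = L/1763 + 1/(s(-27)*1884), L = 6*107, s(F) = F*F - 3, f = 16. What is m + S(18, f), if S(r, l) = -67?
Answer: -485570160683/7234209576 ≈ -67.121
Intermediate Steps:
s(F) = -3 + F**2 (s(F) = F**2 - 3 = -3 + F**2)
L = 642
m = -878119091/7234209576 (m = -(642/1763 + 1/(-3 + (-27)**2*1884))/3 = -(642*(1/1763) + (1/1884)/(-3 + 729))/3 = -(642/1763 + (1/1884)/726)/3 = -(642/1763 + (1/726)*(1/1884))/3 = -(642/1763 + 1/1367784)/3 = -1/3*878119091/2411403192 = -878119091/7234209576 ≈ -0.12138)
m + S(18, f) = -878119091/7234209576 - 67 = -485570160683/7234209576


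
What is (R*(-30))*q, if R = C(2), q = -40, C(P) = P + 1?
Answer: 3600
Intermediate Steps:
C(P) = 1 + P
R = 3 (R = 1 + 2 = 3)
(R*(-30))*q = (3*(-30))*(-40) = -90*(-40) = 3600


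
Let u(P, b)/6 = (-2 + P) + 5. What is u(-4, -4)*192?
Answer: -1152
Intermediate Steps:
u(P, b) = 18 + 6*P (u(P, b) = 6*((-2 + P) + 5) = 6*(3 + P) = 18 + 6*P)
u(-4, -4)*192 = (18 + 6*(-4))*192 = (18 - 24)*192 = -6*192 = -1152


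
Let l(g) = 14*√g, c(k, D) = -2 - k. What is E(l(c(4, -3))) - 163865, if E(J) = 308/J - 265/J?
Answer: -163865 - 43*I*√6/84 ≈ -1.6387e+5 - 1.2539*I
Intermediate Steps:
E(J) = 43/J
E(l(c(4, -3))) - 163865 = 43/((14*√(-2 - 1*4))) - 163865 = 43/((14*√(-2 - 4))) - 163865 = 43/((14*√(-6))) - 163865 = 43/((14*(I*√6))) - 163865 = 43/((14*I*√6)) - 163865 = 43*(-I*√6/84) - 163865 = -43*I*√6/84 - 163865 = -163865 - 43*I*√6/84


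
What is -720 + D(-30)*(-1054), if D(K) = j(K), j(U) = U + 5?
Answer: 25630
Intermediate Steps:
j(U) = 5 + U
D(K) = 5 + K
-720 + D(-30)*(-1054) = -720 + (5 - 30)*(-1054) = -720 - 25*(-1054) = -720 + 26350 = 25630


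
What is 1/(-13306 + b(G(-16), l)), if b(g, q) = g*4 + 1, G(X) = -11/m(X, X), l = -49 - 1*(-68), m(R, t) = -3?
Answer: -3/39871 ≈ -7.5243e-5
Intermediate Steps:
l = 19 (l = -49 + 68 = 19)
G(X) = 11/3 (G(X) = -11/(-3) = -11*(-⅓) = 11/3)
b(g, q) = 1 + 4*g (b(g, q) = 4*g + 1 = 1 + 4*g)
1/(-13306 + b(G(-16), l)) = 1/(-13306 + (1 + 4*(11/3))) = 1/(-13306 + (1 + 44/3)) = 1/(-13306 + 47/3) = 1/(-39871/3) = -3/39871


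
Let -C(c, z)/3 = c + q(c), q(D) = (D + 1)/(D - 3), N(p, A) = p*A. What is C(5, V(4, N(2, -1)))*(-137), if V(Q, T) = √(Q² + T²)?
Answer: 3288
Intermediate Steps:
N(p, A) = A*p
q(D) = (1 + D)/(-3 + D)
C(c, z) = -3*c - 3*(1 + c)/(-3 + c) (C(c, z) = -3*(c + (1 + c)/(-3 + c)) = -3*c - 3*(1 + c)/(-3 + c))
C(5, V(4, N(2, -1)))*(-137) = (3*(-1 - 1*5² + 2*5)/(-3 + 5))*(-137) = (3*(-1 - 1*25 + 10)/2)*(-137) = (3*(½)*(-1 - 25 + 10))*(-137) = (3*(½)*(-16))*(-137) = -24*(-137) = 3288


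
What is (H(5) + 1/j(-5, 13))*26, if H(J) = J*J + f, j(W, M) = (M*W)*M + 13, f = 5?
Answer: 24959/32 ≈ 779.97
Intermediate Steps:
j(W, M) = 13 + W*M² (j(W, M) = W*M² + 13 = 13 + W*M²)
H(J) = 5 + J² (H(J) = J*J + 5 = J² + 5 = 5 + J²)
(H(5) + 1/j(-5, 13))*26 = ((5 + 5²) + 1/(13 - 5*13²))*26 = ((5 + 25) + 1/(13 - 5*169))*26 = (30 + 1/(13 - 845))*26 = (30 + 1/(-832))*26 = (30 - 1/832)*26 = (24959/832)*26 = 24959/32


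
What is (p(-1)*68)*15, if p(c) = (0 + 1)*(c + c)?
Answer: -2040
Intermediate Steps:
p(c) = 2*c (p(c) = 1*(2*c) = 2*c)
(p(-1)*68)*15 = ((2*(-1))*68)*15 = -2*68*15 = -136*15 = -2040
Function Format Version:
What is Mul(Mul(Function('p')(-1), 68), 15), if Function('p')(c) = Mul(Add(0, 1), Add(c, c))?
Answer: -2040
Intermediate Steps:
Function('p')(c) = Mul(2, c) (Function('p')(c) = Mul(1, Mul(2, c)) = Mul(2, c))
Mul(Mul(Function('p')(-1), 68), 15) = Mul(Mul(Mul(2, -1), 68), 15) = Mul(Mul(-2, 68), 15) = Mul(-136, 15) = -2040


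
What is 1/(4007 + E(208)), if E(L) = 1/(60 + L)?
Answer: 268/1073877 ≈ 0.00024956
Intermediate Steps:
1/(4007 + E(208)) = 1/(4007 + 1/(60 + 208)) = 1/(4007 + 1/268) = 1/(1073877/268) = 268/1073877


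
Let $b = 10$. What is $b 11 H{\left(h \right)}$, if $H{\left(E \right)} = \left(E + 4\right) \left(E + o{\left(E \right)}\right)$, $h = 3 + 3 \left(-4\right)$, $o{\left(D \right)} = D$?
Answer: $9900$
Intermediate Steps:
$h = -9$ ($h = 3 - 12 = -9$)
$H{\left(E \right)} = 2 E \left(4 + E\right)$ ($H{\left(E \right)} = \left(E + 4\right) \left(E + E\right) = \left(4 + E\right) 2 E = 2 E \left(4 + E\right)$)
$b 11 H{\left(h \right)} = 10 \cdot 11 \cdot 2 \left(-9\right) \left(4 - 9\right) = 110 \cdot 2 \left(-9\right) \left(-5\right) = 110 \cdot 90 = 9900$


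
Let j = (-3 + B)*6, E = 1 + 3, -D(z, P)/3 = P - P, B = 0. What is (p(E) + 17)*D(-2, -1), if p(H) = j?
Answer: 0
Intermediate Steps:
D(z, P) = 0 (D(z, P) = -3*(P - P) = -3*0 = 0)
E = 4
j = -18 (j = (-3 + 0)*6 = -3*6 = -18)
p(H) = -18
(p(E) + 17)*D(-2, -1) = (-18 + 17)*0 = -1*0 = 0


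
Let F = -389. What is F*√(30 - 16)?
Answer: -389*√14 ≈ -1455.5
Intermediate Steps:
F*√(30 - 16) = -389*√(30 - 16) = -389*√14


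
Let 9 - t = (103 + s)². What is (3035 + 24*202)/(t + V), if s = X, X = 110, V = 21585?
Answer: -7883/23775 ≈ -0.33157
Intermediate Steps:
s = 110
t = -45360 (t = 9 - (103 + 110)² = 9 - 1*213² = 9 - 1*45369 = 9 - 45369 = -45360)
(3035 + 24*202)/(t + V) = (3035 + 24*202)/(-45360 + 21585) = (3035 + 4848)/(-23775) = 7883*(-1/23775) = -7883/23775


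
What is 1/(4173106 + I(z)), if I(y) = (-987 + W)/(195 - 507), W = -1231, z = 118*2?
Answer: 156/651005645 ≈ 2.3963e-7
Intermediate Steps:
z = 236
I(y) = 1109/156 (I(y) = (-987 - 1231)/(195 - 507) = -2218/(-312) = -2218*(-1/312) = 1109/156)
1/(4173106 + I(z)) = 1/(4173106 + 1109/156) = 1/(651005645/156) = 156/651005645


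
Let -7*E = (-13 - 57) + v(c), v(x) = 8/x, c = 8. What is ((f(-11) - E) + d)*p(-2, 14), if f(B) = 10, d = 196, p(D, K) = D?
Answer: -2746/7 ≈ -392.29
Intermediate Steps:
E = 69/7 (E = -((-13 - 57) + 8/8)/7 = -(-70 + 8*(⅛))/7 = -(-70 + 1)/7 = -⅐*(-69) = 69/7 ≈ 9.8571)
((f(-11) - E) + d)*p(-2, 14) = ((10 - 1*69/7) + 196)*(-2) = ((10 - 69/7) + 196)*(-2) = (⅐ + 196)*(-2) = (1373/7)*(-2) = -2746/7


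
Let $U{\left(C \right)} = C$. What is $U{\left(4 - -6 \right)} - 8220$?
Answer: $-8210$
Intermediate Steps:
$U{\left(4 - -6 \right)} - 8220 = \left(4 - -6\right) - 8220 = \left(4 + 6\right) - 8220 = 10 - 8220 = -8210$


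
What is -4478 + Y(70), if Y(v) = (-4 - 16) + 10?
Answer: -4488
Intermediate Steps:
Y(v) = -10 (Y(v) = -20 + 10 = -10)
-4478 + Y(70) = -4478 - 10 = -4488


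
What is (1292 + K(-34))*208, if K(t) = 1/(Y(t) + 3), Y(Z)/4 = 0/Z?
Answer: 806416/3 ≈ 2.6881e+5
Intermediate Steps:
Y(Z) = 0 (Y(Z) = 4*(0/Z) = 4*0 = 0)
K(t) = ⅓ (K(t) = 1/(0 + 3) = 1/3 = ⅓)
(1292 + K(-34))*208 = (1292 + ⅓)*208 = (3877/3)*208 = 806416/3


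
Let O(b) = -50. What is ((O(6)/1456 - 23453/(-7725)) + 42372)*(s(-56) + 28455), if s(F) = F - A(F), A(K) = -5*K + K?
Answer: 38367674015699/32136 ≈ 1.1939e+9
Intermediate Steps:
A(K) = -4*K
s(F) = 5*F (s(F) = F - (-4)*F = F + 4*F = 5*F)
((O(6)/1456 - 23453/(-7725)) + 42372)*(s(-56) + 28455) = ((-50/1456 - 23453/(-7725)) + 42372)*(5*(-56) + 28455) = ((-50*1/1456 - 23453*(-1/7725)) + 42372)*(-280 + 28455) = ((-25/728 + 23453/7725) + 42372)*28175 = (16880659/5623800 + 42372)*28175 = (238308534259/5623800)*28175 = 38367674015699/32136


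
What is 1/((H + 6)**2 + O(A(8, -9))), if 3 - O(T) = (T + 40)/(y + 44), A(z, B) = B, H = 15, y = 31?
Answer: 75/33269 ≈ 0.0022544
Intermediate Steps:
O(T) = 37/15 - T/75 (O(T) = 3 - (T + 40)/(31 + 44) = 3 - (40 + T)/75 = 3 - (8/15 + T/75) = 3 + (-8/15 - T/75) = 37/15 - T/75)
1/((H + 6)**2 + O(A(8, -9))) = 1/((15 + 6)**2 + (37/15 - 1/75*(-9))) = 1/(21**2 + (37/15 + 3/25)) = 1/(441 + 194/75) = 1/(33269/75) = 75/33269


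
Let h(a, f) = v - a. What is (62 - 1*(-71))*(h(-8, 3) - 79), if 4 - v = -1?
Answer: -8778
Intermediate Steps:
v = 5 (v = 4 - 1*(-1) = 4 + 1 = 5)
h(a, f) = 5 - a
(62 - 1*(-71))*(h(-8, 3) - 79) = (62 - 1*(-71))*((5 - 1*(-8)) - 79) = (62 + 71)*((5 + 8) - 79) = 133*(13 - 79) = 133*(-66) = -8778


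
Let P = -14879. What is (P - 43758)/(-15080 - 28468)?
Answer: 307/228 ≈ 1.3465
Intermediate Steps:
(P - 43758)/(-15080 - 28468) = (-14879 - 43758)/(-15080 - 28468) = -58637/(-43548) = -58637*(-1/43548) = 307/228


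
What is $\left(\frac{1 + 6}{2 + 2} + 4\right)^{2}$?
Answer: $\frac{529}{16} \approx 33.063$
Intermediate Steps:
$\left(\frac{1 + 6}{2 + 2} + 4\right)^{2} = \left(\frac{7}{4} + 4\right)^{2} = \left(\frac{23}{4}\right)^{2} = \frac{529}{16}$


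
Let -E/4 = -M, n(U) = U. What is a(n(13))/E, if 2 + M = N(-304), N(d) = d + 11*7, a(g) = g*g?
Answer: -169/916 ≈ -0.18450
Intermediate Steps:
a(g) = g²
N(d) = 77 + d (N(d) = d + 77 = 77 + d)
M = -229 (M = -2 + (77 - 304) = -2 - 227 = -229)
E = -916 (E = -(-4)*(-229) = -4*229 = -916)
a(n(13))/E = 13²/(-916) = 169*(-1/916) = -169/916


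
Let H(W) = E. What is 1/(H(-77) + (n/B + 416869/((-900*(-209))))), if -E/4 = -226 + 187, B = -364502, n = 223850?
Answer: 34281413100/5402822143219 ≈ 0.0063451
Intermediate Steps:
E = 156 (E = -4*(-226 + 187) = -4*(-39) = 156)
H(W) = 156
1/(H(-77) + (n/B + 416869/((-900*(-209))))) = 1/(156 + (223850/(-364502) + 416869/((-900*(-209))))) = 1/(156 + (223850*(-1/364502) + 416869/188100)) = 1/(156 + (-111925/182251 + 416869*(1/188100))) = 1/(156 + (-111925/182251 + 416869/188100)) = 1/(156 + 54921699619/34281413100) = 1/(5402822143219/34281413100) = 34281413100/5402822143219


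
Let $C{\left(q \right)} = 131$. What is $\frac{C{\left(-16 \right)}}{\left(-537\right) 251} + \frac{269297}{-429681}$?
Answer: $- \frac{1731143950}{2757876807} \approx -0.62771$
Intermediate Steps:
$\frac{C{\left(-16 \right)}}{\left(-537\right) 251} + \frac{269297}{-429681} = \frac{131}{\left(-537\right) 251} + \frac{269297}{-429681} = \frac{131}{-134787} + 269297 \left(- \frac{1}{429681}\right) = 131 \left(- \frac{1}{134787}\right) - \frac{38471}{61383} = - \frac{131}{134787} - \frac{38471}{61383} = - \frac{1731143950}{2757876807}$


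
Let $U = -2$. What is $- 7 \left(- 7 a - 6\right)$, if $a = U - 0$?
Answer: $-56$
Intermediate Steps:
$a = -2$ ($a = -2 - 0 = -2 + 0 = -2$)
$- 7 \left(- 7 a - 6\right) = - 7 \left(\left(-7\right) \left(-2\right) - 6\right) = - 7 \left(14 - 6\right) = \left(-7\right) 8 = -56$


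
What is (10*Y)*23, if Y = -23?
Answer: -5290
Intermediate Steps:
(10*Y)*23 = (10*(-23))*23 = -230*23 = -5290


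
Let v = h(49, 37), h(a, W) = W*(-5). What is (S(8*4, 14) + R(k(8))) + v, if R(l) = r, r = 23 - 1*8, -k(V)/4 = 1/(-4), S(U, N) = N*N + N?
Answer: 40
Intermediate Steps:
h(a, W) = -5*W
S(U, N) = N + N**2 (S(U, N) = N**2 + N = N + N**2)
k(V) = 1 (k(V) = -4/(-4) = -4*(-1/4) = 1)
v = -185 (v = -5*37 = -185)
r = 15 (r = 23 - 8 = 15)
R(l) = 15
(S(8*4, 14) + R(k(8))) + v = (14*(1 + 14) + 15) - 185 = (14*15 + 15) - 185 = (210 + 15) - 185 = 225 - 185 = 40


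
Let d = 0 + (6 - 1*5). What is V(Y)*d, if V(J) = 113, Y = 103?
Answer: 113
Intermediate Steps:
d = 1 (d = 0 + (6 - 5) = 0 + 1 = 1)
V(Y)*d = 113*1 = 113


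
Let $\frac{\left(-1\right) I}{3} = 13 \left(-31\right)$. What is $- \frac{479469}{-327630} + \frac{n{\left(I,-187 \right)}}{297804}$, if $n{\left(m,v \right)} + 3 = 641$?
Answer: $\frac{5958200584}{4065396855} \approx 1.4656$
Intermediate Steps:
$I = 1209$ ($I = - 3 \cdot 13 \left(-31\right) = \left(-3\right) \left(-403\right) = 1209$)
$n{\left(m,v \right)} = 638$ ($n{\left(m,v \right)} = -3 + 641 = 638$)
$- \frac{479469}{-327630} + \frac{n{\left(I,-187 \right)}}{297804} = - \frac{479469}{-327630} + \frac{638}{297804} = \left(-479469\right) \left(- \frac{1}{327630}\right) + 638 \cdot \frac{1}{297804} = \frac{159823}{109210} + \frac{319}{148902} = \frac{5958200584}{4065396855}$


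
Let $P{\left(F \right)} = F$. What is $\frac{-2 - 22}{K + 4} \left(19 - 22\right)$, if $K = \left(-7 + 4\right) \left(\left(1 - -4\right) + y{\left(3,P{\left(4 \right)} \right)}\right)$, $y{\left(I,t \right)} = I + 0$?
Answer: $- \frac{18}{5} \approx -3.6$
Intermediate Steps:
$y{\left(I,t \right)} = I$
$K = -24$ ($K = \left(-7 + 4\right) \left(\left(1 - -4\right) + 3\right) = - 3 \left(\left(1 + 4\right) + 3\right) = - 3 \left(5 + 3\right) = \left(-3\right) 8 = -24$)
$\frac{-2 - 22}{K + 4} \left(19 - 22\right) = \frac{-2 - 22}{-24 + 4} \left(19 - 22\right) = - \frac{24}{-20} \left(-3\right) = \left(-24\right) \left(- \frac{1}{20}\right) \left(-3\right) = \frac{6}{5} \left(-3\right) = - \frac{18}{5}$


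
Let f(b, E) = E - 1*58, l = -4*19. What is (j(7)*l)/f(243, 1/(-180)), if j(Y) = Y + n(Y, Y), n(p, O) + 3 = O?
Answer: 150480/10441 ≈ 14.412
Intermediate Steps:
n(p, O) = -3 + O
l = -76
f(b, E) = -58 + E (f(b, E) = E - 58 = -58 + E)
j(Y) = -3 + 2*Y (j(Y) = Y + (-3 + Y) = -3 + 2*Y)
(j(7)*l)/f(243, 1/(-180)) = ((-3 + 2*7)*(-76))/(-58 + 1/(-180)) = ((-3 + 14)*(-76))/(-58 - 1/180) = (11*(-76))/(-10441/180) = -836*(-180/10441) = 150480/10441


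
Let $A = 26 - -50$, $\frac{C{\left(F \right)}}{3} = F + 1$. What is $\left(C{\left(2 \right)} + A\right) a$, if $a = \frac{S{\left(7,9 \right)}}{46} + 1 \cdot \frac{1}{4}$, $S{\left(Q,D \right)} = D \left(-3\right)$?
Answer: $- \frac{2635}{92} \approx -28.641$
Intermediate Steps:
$S{\left(Q,D \right)} = - 3 D$
$C{\left(F \right)} = 3 + 3 F$ ($C{\left(F \right)} = 3 \left(F + 1\right) = 3 \left(1 + F\right) = 3 + 3 F$)
$A = 76$ ($A = 26 + 50 = 76$)
$a = - \frac{31}{92}$ ($a = \frac{\left(-3\right) 9}{46} + 1 \cdot \frac{1}{4} = \left(-27\right) \frac{1}{46} + 1 \cdot \frac{1}{4} = - \frac{27}{46} + \frac{1}{4} = - \frac{31}{92} \approx -0.33696$)
$\left(C{\left(2 \right)} + A\right) a = \left(\left(3 + 3 \cdot 2\right) + 76\right) \left(- \frac{31}{92}\right) = \left(\left(3 + 6\right) + 76\right) \left(- \frac{31}{92}\right) = \left(9 + 76\right) \left(- \frac{31}{92}\right) = 85 \left(- \frac{31}{92}\right) = - \frac{2635}{92}$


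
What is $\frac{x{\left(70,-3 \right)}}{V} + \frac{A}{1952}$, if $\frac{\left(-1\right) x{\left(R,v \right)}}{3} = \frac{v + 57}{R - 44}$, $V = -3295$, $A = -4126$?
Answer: $- \frac{88289549}{41806960} \approx -2.1118$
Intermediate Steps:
$x{\left(R,v \right)} = - \frac{3 \left(57 + v\right)}{-44 + R}$ ($x{\left(R,v \right)} = - 3 \frac{v + 57}{R - 44} = - 3 \frac{57 + v}{-44 + R} = - \frac{3 \left(57 + v\right)}{-44 + R}$)
$\frac{x{\left(70,-3 \right)}}{V} + \frac{A}{1952} = \frac{3 \frac{1}{-44 + 70} \left(-57 - -3\right)}{-3295} - \frac{4126}{1952} = \frac{3 \left(-57 + 3\right)}{26} \left(- \frac{1}{3295}\right) - \frac{2063}{976} = 3 \cdot \frac{1}{26} \left(-54\right) \left(- \frac{1}{3295}\right) - \frac{2063}{976} = \left(- \frac{81}{13}\right) \left(- \frac{1}{3295}\right) - \frac{2063}{976} = \frac{81}{42835} - \frac{2063}{976} = - \frac{88289549}{41806960}$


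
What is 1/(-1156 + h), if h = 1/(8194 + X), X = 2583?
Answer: -10777/12458211 ≈ -0.00086505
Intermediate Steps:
h = 1/10777 (h = 1/(8194 + 2583) = 1/10777 ≈ 9.2790e-5)
1/(-1156 + h) = 1/(-1156 + 1/10777) = 1/(-12458211/10777) = -10777/12458211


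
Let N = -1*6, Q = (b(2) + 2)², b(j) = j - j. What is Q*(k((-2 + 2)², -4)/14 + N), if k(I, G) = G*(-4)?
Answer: -136/7 ≈ -19.429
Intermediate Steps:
b(j) = 0
Q = 4 (Q = (0 + 2)² = 2² = 4)
k(I, G) = -4*G
N = -6
Q*(k((-2 + 2)², -4)/14 + N) = 4*(-4*(-4)/14 - 6) = 4*(16*(1/14) - 6) = 4*(8/7 - 6) = 4*(-34/7) = -136/7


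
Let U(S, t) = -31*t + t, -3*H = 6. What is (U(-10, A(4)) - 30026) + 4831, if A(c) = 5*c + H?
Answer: -25735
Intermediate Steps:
H = -2 (H = -1/3*6 = -2)
A(c) = -2 + 5*c (A(c) = 5*c - 2 = -2 + 5*c)
U(S, t) = -30*t
(U(-10, A(4)) - 30026) + 4831 = (-30*(-2 + 5*4) - 30026) + 4831 = (-30*(-2 + 20) - 30026) + 4831 = (-30*18 - 30026) + 4831 = (-540 - 30026) + 4831 = -30566 + 4831 = -25735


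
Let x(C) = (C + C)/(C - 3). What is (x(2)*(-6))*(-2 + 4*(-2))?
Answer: -240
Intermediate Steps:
x(C) = 2*C/(-3 + C) (x(C) = (2*C)/(-3 + C) = 2*C/(-3 + C))
(x(2)*(-6))*(-2 + 4*(-2)) = ((2*2/(-3 + 2))*(-6))*(-2 + 4*(-2)) = ((2*2/(-1))*(-6))*(-2 - 8) = ((2*2*(-1))*(-6))*(-10) = -4*(-6)*(-10) = 24*(-10) = -240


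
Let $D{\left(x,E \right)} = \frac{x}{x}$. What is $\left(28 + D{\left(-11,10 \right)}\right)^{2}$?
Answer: $841$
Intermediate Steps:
$D{\left(x,E \right)} = 1$
$\left(28 + D{\left(-11,10 \right)}\right)^{2} = \left(28 + 1\right)^{2} = 29^{2} = 841$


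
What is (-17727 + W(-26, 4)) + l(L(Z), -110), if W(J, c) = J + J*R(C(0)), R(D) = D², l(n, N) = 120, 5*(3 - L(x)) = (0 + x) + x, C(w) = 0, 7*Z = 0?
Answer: -17633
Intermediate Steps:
Z = 0 (Z = (⅐)*0 = 0)
L(x) = 3 - 2*x/5 (L(x) = 3 - ((0 + x) + x)/5 = 3 - (x + x)/5 = 3 - 2*x/5)
W(J, c) = J (W(J, c) = J + J*0² = J + J*0 = J + 0 = J)
(-17727 + W(-26, 4)) + l(L(Z), -110) = (-17727 - 26) + 120 = -17753 + 120 = -17633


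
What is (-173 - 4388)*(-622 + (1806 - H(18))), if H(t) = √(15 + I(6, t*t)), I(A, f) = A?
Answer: -5400224 + 4561*√21 ≈ -5.3793e+6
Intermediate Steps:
H(t) = √21 (H(t) = √(15 + 6) = √21)
(-173 - 4388)*(-622 + (1806 - H(18))) = (-173 - 4388)*(-622 + (1806 - √21)) = -4561*(1184 - √21) = -5400224 + 4561*√21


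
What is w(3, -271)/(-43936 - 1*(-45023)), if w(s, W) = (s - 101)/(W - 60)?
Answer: 98/359797 ≈ 0.00027238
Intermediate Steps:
w(s, W) = (-101 + s)/(-60 + W)
w(3, -271)/(-43936 - 1*(-45023)) = ((-101 + 3)/(-60 - 271))/(-43936 - 1*(-45023)) = (-98/(-331))/(-43936 + 45023) = -1/331*(-98)/1087 = (98/331)*(1/1087) = 98/359797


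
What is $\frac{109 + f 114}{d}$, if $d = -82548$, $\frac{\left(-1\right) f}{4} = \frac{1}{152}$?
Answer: $- \frac{53}{41274} \approx -0.0012841$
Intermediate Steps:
$f = - \frac{1}{38}$ ($f = - \frac{4}{152} = \left(-4\right) \frac{1}{152} = - \frac{1}{38} \approx -0.026316$)
$\frac{109 + f 114}{d} = \frac{109 - 3}{-82548} = \left(109 - 3\right) \left(- \frac{1}{82548}\right) = 106 \left(- \frac{1}{82548}\right) = - \frac{53}{41274}$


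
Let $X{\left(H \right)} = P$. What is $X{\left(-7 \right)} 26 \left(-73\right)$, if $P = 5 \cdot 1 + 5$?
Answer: $-18980$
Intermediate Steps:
$P = 10$ ($P = 5 + 5 = 10$)
$X{\left(H \right)} = 10$
$X{\left(-7 \right)} 26 \left(-73\right) = 10 \cdot 26 \left(-73\right) = 260 \left(-73\right) = -18980$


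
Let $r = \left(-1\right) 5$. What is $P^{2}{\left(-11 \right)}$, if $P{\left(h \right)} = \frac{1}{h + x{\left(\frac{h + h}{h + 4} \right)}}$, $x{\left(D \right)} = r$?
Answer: $\frac{1}{256} \approx 0.0039063$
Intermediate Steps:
$r = -5$
$x{\left(D \right)} = -5$
$P{\left(h \right)} = \frac{1}{-5 + h}$ ($P{\left(h \right)} = \frac{1}{h - 5} = \frac{1}{-5 + h}$)
$P^{2}{\left(-11 \right)} = \left(\frac{1}{-5 - 11}\right)^{2} = \left(\frac{1}{-16}\right)^{2} = \left(- \frac{1}{16}\right)^{2} = \frac{1}{256}$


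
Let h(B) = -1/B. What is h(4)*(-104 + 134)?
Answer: -15/2 ≈ -7.5000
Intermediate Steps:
h(4)*(-104 + 134) = (-1/4)*(-104 + 134) = -1*¼*30 = -¼*30 = -15/2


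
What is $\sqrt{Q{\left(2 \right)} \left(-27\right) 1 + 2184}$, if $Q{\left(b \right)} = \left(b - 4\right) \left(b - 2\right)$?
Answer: $2 \sqrt{546} \approx 46.733$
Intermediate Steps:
$Q{\left(b \right)} = \left(-4 + b\right) \left(-2 + b\right)$
$\sqrt{Q{\left(2 \right)} \left(-27\right) 1 + 2184} = \sqrt{\left(8 + 2^{2} - 12\right) \left(-27\right) 1 + 2184} = \sqrt{\left(8 + 4 - 12\right) \left(-27\right) 1 + 2184} = \sqrt{0 \left(-27\right) 1 + 2184} = \sqrt{0 \cdot 1 + 2184} = \sqrt{0 + 2184} = \sqrt{2184} = 2 \sqrt{546}$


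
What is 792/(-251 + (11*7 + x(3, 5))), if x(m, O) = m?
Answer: -88/19 ≈ -4.6316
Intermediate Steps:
792/(-251 + (11*7 + x(3, 5))) = 792/(-251 + (11*7 + 3)) = 792/(-251 + (77 + 3)) = 792/(-251 + 80) = 792/(-171) = 792*(-1/171) = -88/19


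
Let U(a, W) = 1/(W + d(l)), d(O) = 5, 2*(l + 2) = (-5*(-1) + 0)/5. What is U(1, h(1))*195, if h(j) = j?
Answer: 65/2 ≈ 32.500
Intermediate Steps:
l = -3/2 (l = -2 + ((-5*(-1) + 0)/5)/2 = -2 + ((5 + 0)*(1/5))/2 = -2 + (5*(1/5))/2 = -2 + (1/2)*1 = -2 + 1/2 = -3/2 ≈ -1.5000)
U(a, W) = 1/(5 + W) (U(a, W) = 1/(W + 5) = 1/(5 + W))
U(1, h(1))*195 = 195/(5 + 1) = 195/6 = (1/6)*195 = 65/2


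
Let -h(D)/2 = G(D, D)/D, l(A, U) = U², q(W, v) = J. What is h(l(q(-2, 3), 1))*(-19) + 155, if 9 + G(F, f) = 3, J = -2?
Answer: -73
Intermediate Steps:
q(W, v) = -2
G(F, f) = -6 (G(F, f) = -9 + 3 = -6)
h(D) = 12/D (h(D) = -(-12)/D = 12/D)
h(l(q(-2, 3), 1))*(-19) + 155 = (12/(1²))*(-19) + 155 = (12/1)*(-19) + 155 = (12*1)*(-19) + 155 = 12*(-19) + 155 = -228 + 155 = -73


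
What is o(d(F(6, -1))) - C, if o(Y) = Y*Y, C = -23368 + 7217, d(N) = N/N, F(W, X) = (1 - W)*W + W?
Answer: 16152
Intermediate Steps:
F(W, X) = W + W*(1 - W) (F(W, X) = W*(1 - W) + W = W + W*(1 - W))
d(N) = 1
C = -16151
o(Y) = Y²
o(d(F(6, -1))) - C = 1² - 1*(-16151) = 1 + 16151 = 16152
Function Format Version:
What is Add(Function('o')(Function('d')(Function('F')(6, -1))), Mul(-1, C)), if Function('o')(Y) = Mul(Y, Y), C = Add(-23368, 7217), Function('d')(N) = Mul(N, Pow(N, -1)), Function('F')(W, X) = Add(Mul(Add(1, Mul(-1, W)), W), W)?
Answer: 16152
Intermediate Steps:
Function('F')(W, X) = Add(W, Mul(W, Add(1, Mul(-1, W)))) (Function('F')(W, X) = Add(Mul(W, Add(1, Mul(-1, W))), W) = Add(W, Mul(W, Add(1, Mul(-1, W)))))
Function('d')(N) = 1
C = -16151
Function('o')(Y) = Pow(Y, 2)
Add(Function('o')(Function('d')(Function('F')(6, -1))), Mul(-1, C)) = Add(Pow(1, 2), Mul(-1, -16151)) = Add(1, 16151) = 16152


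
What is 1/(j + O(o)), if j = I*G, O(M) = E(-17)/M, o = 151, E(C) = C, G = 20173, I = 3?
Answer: 151/9138352 ≈ 1.6524e-5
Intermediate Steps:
O(M) = -17/M
j = 60519 (j = 3*20173 = 60519)
1/(j + O(o)) = 1/(60519 - 17/151) = 1/(9138352/151) = 151/9138352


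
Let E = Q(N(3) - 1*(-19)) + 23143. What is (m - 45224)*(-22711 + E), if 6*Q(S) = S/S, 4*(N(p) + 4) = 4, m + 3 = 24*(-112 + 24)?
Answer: -122750027/6 ≈ -2.0458e+7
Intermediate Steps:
m = -2115 (m = -3 + 24*(-112 + 24) = -3 + 24*(-88) = -3 - 2112 = -2115)
N(p) = -3 (N(p) = -4 + (1/4)*4 = -4 + 1 = -3)
Q(S) = 1/6 (Q(S) = (S/S)/6 = (1/6)*1 = 1/6)
E = 138859/6 (E = 1/6 + 23143 = 138859/6 ≈ 23143.)
(m - 45224)*(-22711 + E) = (-2115 - 45224)*(-22711 + 138859/6) = -47339*2593/6 = -122750027/6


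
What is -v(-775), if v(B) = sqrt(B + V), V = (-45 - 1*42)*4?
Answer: -I*sqrt(1123) ≈ -33.511*I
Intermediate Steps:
V = -348 (V = (-45 - 42)*4 = -87*4 = -348)
v(B) = sqrt(-348 + B) (v(B) = sqrt(B - 348) = sqrt(-348 + B))
-v(-775) = -sqrt(-348 - 775) = -sqrt(-1123) = -I*sqrt(1123)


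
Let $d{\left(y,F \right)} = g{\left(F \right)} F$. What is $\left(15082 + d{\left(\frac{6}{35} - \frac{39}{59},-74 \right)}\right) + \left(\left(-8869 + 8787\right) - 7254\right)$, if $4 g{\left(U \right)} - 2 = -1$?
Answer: $\frac{15455}{2} \approx 7727.5$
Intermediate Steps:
$g{\left(U \right)} = \frac{1}{4}$ ($g{\left(U \right)} = \frac{1}{2} + \frac{1}{4} \left(-1\right) = \frac{1}{2} - \frac{1}{4} = \frac{1}{4}$)
$d{\left(y,F \right)} = \frac{F}{4}$
$\left(15082 + d{\left(\frac{6}{35} - \frac{39}{59},-74 \right)}\right) + \left(\left(-8869 + 8787\right) - 7254\right) = \left(15082 + \frac{1}{4} \left(-74\right)\right) + \left(\left(-8869 + 8787\right) - 7254\right) = \left(15082 - \frac{37}{2}\right) - 7336 = \frac{30127}{2} - 7336 = \frac{15455}{2}$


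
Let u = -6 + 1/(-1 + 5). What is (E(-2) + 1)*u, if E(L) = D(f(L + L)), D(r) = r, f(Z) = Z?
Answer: 69/4 ≈ 17.250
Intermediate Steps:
u = -23/4 (u = -6 + 1/4 = -6 + ¼ = -23/4 ≈ -5.7500)
E(L) = 2*L (E(L) = L + L = 2*L)
(E(-2) + 1)*u = (2*(-2) + 1)*(-23/4) = (-4 + 1)*(-23/4) = -3*(-23/4) = 69/4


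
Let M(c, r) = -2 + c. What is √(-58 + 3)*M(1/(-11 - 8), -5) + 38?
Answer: 38 - 39*I*√55/19 ≈ 38.0 - 15.223*I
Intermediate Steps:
√(-58 + 3)*M(1/(-11 - 8), -5) + 38 = √(-58 + 3)*(-2 + 1/(-11 - 8)) + 38 = √(-55)*(-2 + 1/(-19)) + 38 = (I*√55)*(-2 - 1/19) + 38 = (I*√55)*(-39/19) + 38 = -39*I*√55/19 + 38 = 38 - 39*I*√55/19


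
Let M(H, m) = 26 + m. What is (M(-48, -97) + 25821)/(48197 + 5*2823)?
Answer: 12875/31156 ≈ 0.41324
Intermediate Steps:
(M(-48, -97) + 25821)/(48197 + 5*2823) = ((26 - 97) + 25821)/(48197 + 5*2823) = (-71 + 25821)/(48197 + 14115) = 25750/62312 = 25750*(1/62312) = 12875/31156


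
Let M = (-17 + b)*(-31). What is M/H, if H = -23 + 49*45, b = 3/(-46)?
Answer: 24335/100372 ≈ 0.24245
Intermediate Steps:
b = -3/46 (b = 3*(-1/46) = -3/46 ≈ -0.065217)
M = 24335/46 (M = (-17 - 3/46)*(-31) = -785/46*(-31) = 24335/46 ≈ 529.02)
H = 2182 (H = -23 + 2205 = 2182)
M/H = (24335/46)/2182 = (24335/46)*(1/2182) = 24335/100372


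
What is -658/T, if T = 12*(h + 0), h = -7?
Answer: 47/6 ≈ 7.8333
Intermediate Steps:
T = -84 (T = 12*(-7 + 0) = 12*(-7) = -84)
-658/T = -658/(-84) = -658*(-1/84) = 47/6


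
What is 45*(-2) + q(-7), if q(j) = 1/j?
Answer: -631/7 ≈ -90.143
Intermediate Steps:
45*(-2) + q(-7) = 45*(-2) + 1/(-7) = -90 - 1/7 = -631/7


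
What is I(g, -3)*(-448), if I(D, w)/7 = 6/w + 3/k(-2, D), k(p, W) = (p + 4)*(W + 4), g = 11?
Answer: 29792/5 ≈ 5958.4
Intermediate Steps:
k(p, W) = (4 + W)*(4 + p) (k(p, W) = (4 + p)*(4 + W) = (4 + W)*(4 + p))
I(D, w) = 21/(8 + 2*D) + 42/w (I(D, w) = 7*(6/w + 3/(16 + 4*D + 4*(-2) + D*(-2))) = 7*(6/w + 3/(16 + 4*D - 8 - 2*D)) = 7*(6/w + 3/(8 + 2*D)) = 7*(3/(8 + 2*D) + 6/w) = 21/(8 + 2*D) + 42/w)
I(g, -3)*(-448) = ((21/2)*(16 - 3 + 4*11)/(-3*(4 + 11)))*(-448) = ((21/2)*(-⅓)*(16 - 3 + 44)/15)*(-448) = ((21/2)*(-⅓)*(1/15)*57)*(-448) = -133/10*(-448) = 29792/5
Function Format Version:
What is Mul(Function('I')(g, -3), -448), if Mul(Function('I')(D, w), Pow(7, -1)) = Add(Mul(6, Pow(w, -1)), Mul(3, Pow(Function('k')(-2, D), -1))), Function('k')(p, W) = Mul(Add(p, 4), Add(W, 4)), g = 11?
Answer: Rational(29792, 5) ≈ 5958.4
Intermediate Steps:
Function('k')(p, W) = Mul(Add(4, W), Add(4, p)) (Function('k')(p, W) = Mul(Add(4, p), Add(4, W)) = Mul(Add(4, W), Add(4, p)))
Function('I')(D, w) = Add(Mul(21, Pow(Add(8, Mul(2, D)), -1)), Mul(42, Pow(w, -1))) (Function('I')(D, w) = Mul(7, Add(Mul(6, Pow(w, -1)), Mul(3, Pow(Add(16, Mul(4, D), Mul(4, -2), Mul(D, -2)), -1)))) = Mul(7, Add(Mul(6, Pow(w, -1)), Mul(3, Pow(Add(16, Mul(4, D), -8, Mul(-2, D)), -1)))) = Mul(7, Add(Mul(6, Pow(w, -1)), Mul(3, Pow(Add(8, Mul(2, D)), -1)))) = Mul(7, Add(Mul(3, Pow(Add(8, Mul(2, D)), -1)), Mul(6, Pow(w, -1)))) = Add(Mul(21, Pow(Add(8, Mul(2, D)), -1)), Mul(42, Pow(w, -1))))
Mul(Function('I')(g, -3), -448) = Mul(Mul(Rational(21, 2), Pow(-3, -1), Pow(Add(4, 11), -1), Add(16, -3, Mul(4, 11))), -448) = Mul(Mul(Rational(21, 2), Rational(-1, 3), Pow(15, -1), Add(16, -3, 44)), -448) = Mul(Mul(Rational(21, 2), Rational(-1, 3), Rational(1, 15), 57), -448) = Mul(Rational(-133, 10), -448) = Rational(29792, 5)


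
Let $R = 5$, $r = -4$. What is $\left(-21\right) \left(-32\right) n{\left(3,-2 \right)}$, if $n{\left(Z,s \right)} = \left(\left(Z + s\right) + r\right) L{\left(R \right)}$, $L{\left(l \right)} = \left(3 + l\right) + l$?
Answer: $-26208$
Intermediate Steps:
$L{\left(l \right)} = 3 + 2 l$
$n{\left(Z,s \right)} = -52 + 13 Z + 13 s$ ($n{\left(Z,s \right)} = \left(\left(Z + s\right) - 4\right) \left(3 + 2 \cdot 5\right) = \left(-4 + Z + s\right) \left(3 + 10\right) = \left(-4 + Z + s\right) 13 = -52 + 13 Z + 13 s$)
$\left(-21\right) \left(-32\right) n{\left(3,-2 \right)} = \left(-21\right) \left(-32\right) \left(-52 + 13 \cdot 3 + 13 \left(-2\right)\right) = 672 \left(-52 + 39 - 26\right) = 672 \left(-39\right) = -26208$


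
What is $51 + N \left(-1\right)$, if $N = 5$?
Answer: $46$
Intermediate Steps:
$51 + N \left(-1\right) = 51 + 5 \left(-1\right) = 51 - 5 = 46$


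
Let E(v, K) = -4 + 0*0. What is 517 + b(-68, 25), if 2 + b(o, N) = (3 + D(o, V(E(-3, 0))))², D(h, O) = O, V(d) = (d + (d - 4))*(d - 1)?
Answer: 4484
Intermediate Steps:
E(v, K) = -4 (E(v, K) = -4 + 0 = -4)
V(d) = (-1 + d)*(-4 + 2*d) (V(d) = (d + (-4 + d))*(-1 + d) = (-4 + 2*d)*(-1 + d) = (-1 + d)*(-4 + 2*d))
b(o, N) = 3967 (b(o, N) = -2 + (3 + (4 - 6*(-4) + 2*(-4)²))² = -2 + (3 + (4 + 24 + 2*16))² = -2 + (3 + (4 + 24 + 32))² = -2 + (3 + 60)² = -2 + 63² = -2 + 3969 = 3967)
517 + b(-68, 25) = 517 + 3967 = 4484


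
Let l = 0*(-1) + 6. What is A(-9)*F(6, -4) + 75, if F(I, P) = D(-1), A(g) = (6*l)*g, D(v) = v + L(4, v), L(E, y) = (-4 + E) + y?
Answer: 723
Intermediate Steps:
l = 6 (l = 0 + 6 = 6)
L(E, y) = -4 + E + y
D(v) = 2*v (D(v) = v + (-4 + 4 + v) = v + v = 2*v)
A(g) = 36*g (A(g) = (6*6)*g = 36*g)
F(I, P) = -2 (F(I, P) = 2*(-1) = -2)
A(-9)*F(6, -4) + 75 = (36*(-9))*(-2) + 75 = -324*(-2) + 75 = 648 + 75 = 723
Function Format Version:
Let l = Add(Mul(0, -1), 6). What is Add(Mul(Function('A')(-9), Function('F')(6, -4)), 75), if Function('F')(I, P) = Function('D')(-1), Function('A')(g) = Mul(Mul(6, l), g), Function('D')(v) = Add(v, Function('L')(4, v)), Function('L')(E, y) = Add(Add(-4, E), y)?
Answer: 723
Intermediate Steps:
l = 6 (l = Add(0, 6) = 6)
Function('L')(E, y) = Add(-4, E, y)
Function('D')(v) = Mul(2, v) (Function('D')(v) = Add(v, Add(-4, 4, v)) = Add(v, v) = Mul(2, v))
Function('A')(g) = Mul(36, g) (Function('A')(g) = Mul(Mul(6, 6), g) = Mul(36, g))
Function('F')(I, P) = -2 (Function('F')(I, P) = Mul(2, -1) = -2)
Add(Mul(Function('A')(-9), Function('F')(6, -4)), 75) = Add(Mul(Mul(36, -9), -2), 75) = Add(Mul(-324, -2), 75) = Add(648, 75) = 723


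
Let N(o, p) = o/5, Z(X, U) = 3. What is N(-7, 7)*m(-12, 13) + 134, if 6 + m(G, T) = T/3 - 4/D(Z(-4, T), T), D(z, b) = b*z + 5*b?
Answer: 53191/390 ≈ 136.39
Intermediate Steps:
D(z, b) = 5*b + b*z
N(o, p) = o/5 (N(o, p) = o*(⅕) = o/5)
m(G, T) = -6 - 1/(2*T) + T/3 (m(G, T) = -6 + (T/3 - 4*1/(T*(5 + 3))) = -6 + (T*(⅓) - 4*1/(8*T)) = -6 + (T/3 - 4*1/(8*T)) = -6 + (T/3 - 1/(2*T)) = -6 + (-1/(2*T) + T/3) = -6 - 1/(2*T) + T/3)
N(-7, 7)*m(-12, 13) + 134 = ((⅕)*(-7))*(-6 - ½/13 + (⅓)*13) + 134 = -7*(-6 - ½*1/13 + 13/3)/5 + 134 = -7*(-6 - 1/26 + 13/3)/5 + 134 = -7/5*(-133/78) + 134 = 931/390 + 134 = 53191/390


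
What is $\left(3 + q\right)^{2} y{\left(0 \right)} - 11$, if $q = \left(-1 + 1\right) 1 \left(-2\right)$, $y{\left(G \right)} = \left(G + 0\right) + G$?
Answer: $-11$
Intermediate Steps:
$y{\left(G \right)} = 2 G$ ($y{\left(G \right)} = G + G = 2 G$)
$q = 0$ ($q = 0 \left(-2\right) = 0$)
$\left(3 + q\right)^{2} y{\left(0 \right)} - 11 = \left(3 + 0\right)^{2} \cdot 2 \cdot 0 - 11 = 3^{2} \cdot 0 - 11 = 9 \cdot 0 - 11 = 0 - 11 = -11$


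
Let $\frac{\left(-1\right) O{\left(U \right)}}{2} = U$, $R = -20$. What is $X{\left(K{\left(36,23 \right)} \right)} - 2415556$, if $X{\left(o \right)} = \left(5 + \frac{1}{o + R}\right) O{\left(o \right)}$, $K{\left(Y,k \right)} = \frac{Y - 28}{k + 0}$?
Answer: $- \frac{6278038992}{2599} \approx -2.4156 \cdot 10^{6}$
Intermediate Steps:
$K{\left(Y,k \right)} = \frac{-28 + Y}{k}$
$O{\left(U \right)} = - 2 U$
$X{\left(o \right)} = - 2 o \left(5 + \frac{1}{-20 + o}\right)$ ($X{\left(o \right)} = \left(5 + \frac{1}{o - 20}\right) \left(- 2 o\right) = \left(5 + \frac{1}{-20 + o}\right) \left(- 2 o\right) = - 2 o \left(5 + \frac{1}{-20 + o}\right)$)
$X{\left(K{\left(36,23 \right)} \right)} - 2415556 = \frac{2 \frac{-28 + 36}{23} \left(99 - 5 \frac{-28 + 36}{23}\right)}{-20 + \frac{-28 + 36}{23}} - 2415556 = \frac{2 \cdot \frac{1}{23} \cdot 8 \left(99 - 5 \cdot \frac{1}{23} \cdot 8\right)}{-20 + \frac{1}{23} \cdot 8} - 2415556 = 2 \cdot \frac{8}{23} \frac{1}{-20 + \frac{8}{23}} \left(99 - \frac{40}{23}\right) - 2415556 = 2 \cdot \frac{8}{23} \frac{1}{- \frac{452}{23}} \left(99 - \frac{40}{23}\right) - 2415556 = 2 \cdot \frac{8}{23} \left(- \frac{23}{452}\right) \frac{2237}{23} - 2415556 = - \frac{8948}{2599} - 2415556 = - \frac{6278038992}{2599}$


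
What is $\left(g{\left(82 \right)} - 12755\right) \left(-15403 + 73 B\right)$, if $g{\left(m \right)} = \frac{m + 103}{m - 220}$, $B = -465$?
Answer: $\frac{43435492750}{69} \approx 6.295 \cdot 10^{8}$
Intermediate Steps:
$g{\left(m \right)} = \frac{103 + m}{-220 + m}$
$\left(g{\left(82 \right)} - 12755\right) \left(-15403 + 73 B\right) = \left(\frac{103 + 82}{-220 + 82} - 12755\right) \left(-15403 + 73 \left(-465\right)\right) = \left(\frac{1}{-138} \cdot 185 - 12755\right) \left(-15403 - 33945\right) = \left(\left(- \frac{1}{138}\right) 185 - 12755\right) \left(-49348\right) = \left(- \frac{185}{138} - 12755\right) \left(-49348\right) = \left(- \frac{1760375}{138}\right) \left(-49348\right) = \frac{43435492750}{69}$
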